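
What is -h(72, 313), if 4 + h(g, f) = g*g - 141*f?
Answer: 38953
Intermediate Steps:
h(g, f) = -4 + g**2 - 141*f (h(g, f) = -4 + (g*g - 141*f) = -4 + (g**2 - 141*f) = -4 + g**2 - 141*f)
-h(72, 313) = -(-4 + 72**2 - 141*313) = -(-4 + 5184 - 44133) = -1*(-38953) = 38953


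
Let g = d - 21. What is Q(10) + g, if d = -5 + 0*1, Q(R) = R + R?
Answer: -6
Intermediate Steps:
Q(R) = 2*R
d = -5 (d = -5 + 0 = -5)
g = -26 (g = -5 - 21 = -26)
Q(10) + g = 2*10 - 26 = 20 - 26 = -6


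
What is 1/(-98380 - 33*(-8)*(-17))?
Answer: -1/102868 ≈ -9.7212e-6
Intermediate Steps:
1/(-98380 - 33*(-8)*(-17)) = 1/(-98380 + 264*(-17)) = 1/(-98380 - 4488) = 1/(-102868) = -1/102868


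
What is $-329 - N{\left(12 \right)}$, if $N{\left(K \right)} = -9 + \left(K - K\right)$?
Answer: $-320$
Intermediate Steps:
$N{\left(K \right)} = -9$ ($N{\left(K \right)} = -9 + 0 = -9$)
$-329 - N{\left(12 \right)} = -329 - -9 = -329 + 9 = -320$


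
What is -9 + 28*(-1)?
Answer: -37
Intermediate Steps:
-9 + 28*(-1) = -9 - 28 = -37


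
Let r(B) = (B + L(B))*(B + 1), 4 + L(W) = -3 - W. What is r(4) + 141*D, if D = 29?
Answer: 4054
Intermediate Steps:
L(W) = -7 - W (L(W) = -4 + (-3 - W) = -7 - W)
r(B) = -7 - 7*B (r(B) = (B + (-7 - B))*(B + 1) = -7*(1 + B) = -7 - 7*B)
r(4) + 141*D = (-7 - 7*4) + 141*29 = (-7 - 28) + 4089 = -35 + 4089 = 4054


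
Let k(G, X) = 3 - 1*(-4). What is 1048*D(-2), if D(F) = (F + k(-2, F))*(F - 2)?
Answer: -20960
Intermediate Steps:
k(G, X) = 7 (k(G, X) = 3 + 4 = 7)
D(F) = (-2 + F)*(7 + F) (D(F) = (F + 7)*(F - 2) = (7 + F)*(-2 + F) = (-2 + F)*(7 + F))
1048*D(-2) = 1048*(-14 + (-2)**2 + 5*(-2)) = 1048*(-14 + 4 - 10) = 1048*(-20) = -20960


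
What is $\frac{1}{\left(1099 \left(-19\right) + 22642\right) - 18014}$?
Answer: $- \frac{1}{16253} \approx -6.1527 \cdot 10^{-5}$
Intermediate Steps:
$\frac{1}{\left(1099 \left(-19\right) + 22642\right) - 18014} = \frac{1}{\left(-20881 + 22642\right) - 18014} = \frac{1}{1761 - 18014} = \frac{1}{-16253} = - \frac{1}{16253}$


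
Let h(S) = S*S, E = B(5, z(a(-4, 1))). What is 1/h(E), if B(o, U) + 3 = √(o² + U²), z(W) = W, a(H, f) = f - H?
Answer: (3 - 5*√2)⁻² ≈ 0.060337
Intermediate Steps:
B(o, U) = -3 + √(U² + o²) (B(o, U) = -3 + √(o² + U²) = -3 + √(U² + o²))
E = -3 + 5*√2 (E = -3 + √((1 - 1*(-4))² + 5²) = -3 + √((1 + 4)² + 25) = -3 + √(5² + 25) = -3 + √(25 + 25) = -3 + √50 = -3 + 5*√2 ≈ 4.0711)
h(S) = S²
1/h(E) = 1/((-3 + 5*√2)²) = (-3 + 5*√2)⁻²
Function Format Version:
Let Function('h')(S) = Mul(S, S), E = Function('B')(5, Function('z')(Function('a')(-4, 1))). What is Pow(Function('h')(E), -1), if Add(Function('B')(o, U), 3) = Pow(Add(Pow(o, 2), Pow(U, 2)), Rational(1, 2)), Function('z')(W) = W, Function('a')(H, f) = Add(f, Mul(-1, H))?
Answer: Pow(Add(3, Mul(-5, Pow(2, Rational(1, 2)))), -2) ≈ 0.060337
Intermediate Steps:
Function('B')(o, U) = Add(-3, Pow(Add(Pow(U, 2), Pow(o, 2)), Rational(1, 2))) (Function('B')(o, U) = Add(-3, Pow(Add(Pow(o, 2), Pow(U, 2)), Rational(1, 2))) = Add(-3, Pow(Add(Pow(U, 2), Pow(o, 2)), Rational(1, 2))))
E = Add(-3, Mul(5, Pow(2, Rational(1, 2)))) (E = Add(-3, Pow(Add(Pow(Add(1, Mul(-1, -4)), 2), Pow(5, 2)), Rational(1, 2))) = Add(-3, Pow(Add(Pow(Add(1, 4), 2), 25), Rational(1, 2))) = Add(-3, Pow(Add(Pow(5, 2), 25), Rational(1, 2))) = Add(-3, Pow(Add(25, 25), Rational(1, 2))) = Add(-3, Pow(50, Rational(1, 2))) = Add(-3, Mul(5, Pow(2, Rational(1, 2)))) ≈ 4.0711)
Function('h')(S) = Pow(S, 2)
Pow(Function('h')(E), -1) = Pow(Pow(Add(-3, Mul(5, Pow(2, Rational(1, 2)))), 2), -1) = Pow(Add(-3, Mul(5, Pow(2, Rational(1, 2)))), -2)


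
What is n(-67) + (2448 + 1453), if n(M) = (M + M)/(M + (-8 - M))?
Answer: 15671/4 ≈ 3917.8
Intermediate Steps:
n(M) = -M/4 (n(M) = (2*M)/(-8) = (2*M)*(-⅛) = -M/4)
n(-67) + (2448 + 1453) = -¼*(-67) + (2448 + 1453) = 67/4 + 3901 = 15671/4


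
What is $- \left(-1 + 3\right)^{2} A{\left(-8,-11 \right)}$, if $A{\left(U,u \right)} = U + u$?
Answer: $76$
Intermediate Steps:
$- \left(-1 + 3\right)^{2} A{\left(-8,-11 \right)} = - \left(-1 + 3\right)^{2} \left(-8 - 11\right) = - 2^{2} \left(-19\right) = - 4 \left(-19\right) = \left(-1\right) \left(-76\right) = 76$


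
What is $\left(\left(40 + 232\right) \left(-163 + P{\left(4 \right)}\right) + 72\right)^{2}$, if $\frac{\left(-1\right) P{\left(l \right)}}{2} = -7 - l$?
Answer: $1465358400$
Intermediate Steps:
$P{\left(l \right)} = 14 + 2 l$ ($P{\left(l \right)} = - 2 \left(-7 - l\right) = 14 + 2 l$)
$\left(\left(40 + 232\right) \left(-163 + P{\left(4 \right)}\right) + 72\right)^{2} = \left(\left(40 + 232\right) \left(-163 + \left(14 + 2 \cdot 4\right)\right) + 72\right)^{2} = \left(272 \left(-163 + \left(14 + 8\right)\right) + 72\right)^{2} = \left(272 \left(-163 + 22\right) + 72\right)^{2} = \left(272 \left(-141\right) + 72\right)^{2} = \left(-38352 + 72\right)^{2} = \left(-38280\right)^{2} = 1465358400$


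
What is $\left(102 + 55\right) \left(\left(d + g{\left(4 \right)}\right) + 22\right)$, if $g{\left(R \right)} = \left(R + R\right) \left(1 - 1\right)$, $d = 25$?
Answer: $7379$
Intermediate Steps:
$g{\left(R \right)} = 0$ ($g{\left(R \right)} = 2 R 0 = 0$)
$\left(102 + 55\right) \left(\left(d + g{\left(4 \right)}\right) + 22\right) = \left(102 + 55\right) \left(\left(25 + 0\right) + 22\right) = 157 \left(25 + 22\right) = 157 \cdot 47 = 7379$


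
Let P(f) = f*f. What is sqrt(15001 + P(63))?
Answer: sqrt(18970) ≈ 137.73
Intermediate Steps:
P(f) = f**2
sqrt(15001 + P(63)) = sqrt(15001 + 63**2) = sqrt(15001 + 3969) = sqrt(18970)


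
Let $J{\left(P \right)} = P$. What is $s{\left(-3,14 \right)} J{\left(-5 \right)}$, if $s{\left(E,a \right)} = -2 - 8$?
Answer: $50$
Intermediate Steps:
$s{\left(E,a \right)} = -10$ ($s{\left(E,a \right)} = -2 - 8 = -10$)
$s{\left(-3,14 \right)} J{\left(-5 \right)} = \left(-10\right) \left(-5\right) = 50$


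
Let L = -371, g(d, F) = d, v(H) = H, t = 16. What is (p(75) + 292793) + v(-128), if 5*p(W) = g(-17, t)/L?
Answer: 542893592/1855 ≈ 2.9267e+5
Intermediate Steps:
p(W) = 17/1855 (p(W) = (-17/(-371))/5 = (-17*(-1/371))/5 = (⅕)*(17/371) = 17/1855)
(p(75) + 292793) + v(-128) = (17/1855 + 292793) - 128 = 543131032/1855 - 128 = 542893592/1855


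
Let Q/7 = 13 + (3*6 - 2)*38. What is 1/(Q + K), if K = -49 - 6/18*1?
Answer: 3/12893 ≈ 0.00023268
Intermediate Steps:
K = -148/3 (K = -49 - 6*1/18*1 = -49 - ⅓*1 = -49 - ⅓ = -148/3 ≈ -49.333)
Q = 4347 (Q = 7*(13 + (3*6 - 2)*38) = 7*(13 + (18 - 2)*38) = 7*(13 + 16*38) = 7*(13 + 608) = 7*621 = 4347)
1/(Q + K) = 1/(4347 - 148/3) = 1/(12893/3) = 3/12893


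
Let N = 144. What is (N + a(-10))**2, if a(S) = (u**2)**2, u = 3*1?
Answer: 50625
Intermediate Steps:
u = 3
a(S) = 81 (a(S) = (3**2)**2 = 9**2 = 81)
(N + a(-10))**2 = (144 + 81)**2 = 225**2 = 50625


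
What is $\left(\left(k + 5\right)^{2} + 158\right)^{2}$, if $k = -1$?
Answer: $30276$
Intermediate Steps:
$\left(\left(k + 5\right)^{2} + 158\right)^{2} = \left(\left(-1 + 5\right)^{2} + 158\right)^{2} = \left(4^{2} + 158\right)^{2} = \left(16 + 158\right)^{2} = 174^{2} = 30276$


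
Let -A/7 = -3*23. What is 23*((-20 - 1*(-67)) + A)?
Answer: 12190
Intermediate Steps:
A = 483 (A = -(-21)*23 = -7*(-69) = 483)
23*((-20 - 1*(-67)) + A) = 23*((-20 - 1*(-67)) + 483) = 23*((-20 + 67) + 483) = 23*(47 + 483) = 23*530 = 12190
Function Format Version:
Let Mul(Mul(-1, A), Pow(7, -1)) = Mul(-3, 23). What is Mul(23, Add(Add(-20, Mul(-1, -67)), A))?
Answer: 12190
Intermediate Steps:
A = 483 (A = Mul(-7, Mul(-3, 23)) = Mul(-7, -69) = 483)
Mul(23, Add(Add(-20, Mul(-1, -67)), A)) = Mul(23, Add(Add(-20, Mul(-1, -67)), 483)) = Mul(23, Add(Add(-20, 67), 483)) = Mul(23, Add(47, 483)) = Mul(23, 530) = 12190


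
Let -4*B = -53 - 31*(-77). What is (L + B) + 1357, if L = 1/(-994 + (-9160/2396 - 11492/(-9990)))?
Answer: 1153306212323/1491024833 ≈ 773.50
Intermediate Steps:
B = -1167/2 (B = -(-53 - 31*(-77))/4 = -(-53 + 2387)/4 = -¼*2334 = -1167/2 ≈ -583.50)
L = -2992005/2982049666 (L = 1/(-994 + (-9160*1/2396 - 11492*(-1/9990))) = 1/(-994 + (-2290/599 + 5746/4995)) = 1/(-994 - 7996696/2992005) = 1/(-2982049666/2992005) = -2992005/2982049666 ≈ -0.0010033)
(L + B) + 1357 = (-2992005/2982049666 - 1167/2) + 1357 = -870014486058/1491024833 + 1357 = 1153306212323/1491024833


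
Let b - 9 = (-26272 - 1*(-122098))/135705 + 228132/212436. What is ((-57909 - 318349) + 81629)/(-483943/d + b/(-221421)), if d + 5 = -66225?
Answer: -230663702889197984374290/5720583531436334249 ≈ -40322.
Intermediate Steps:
b = 2877529552/266931735 (b = 9 + ((-26272 - 1*(-122098))/135705 + 228132/212436) = 9 + ((-26272 + 122098)*(1/135705) + 228132*(1/212436)) = 9 + (95826*(1/135705) + 6337/5901) = 9 + (31942/45235 + 6337/5901) = 9 + 475143937/266931735 = 2877529552/266931735 ≈ 10.780)
d = -66230 (d = -5 - 66225 = -66230)
((-57909 - 318349) + 81629)/(-483943/d + b/(-221421)) = ((-57909 - 318349) + 81629)/(-483943/(-66230) + (2877529552/266931735)/(-221421)) = (-376258 + 81629)/(-483943*(-1/66230) + (2877529552/266931735)*(-1/221421)) = -294629/(483943/66230 - 2877529552/59104291695435) = -294629/5720583531436334249/782895447797732010 = -294629*782895447797732010/5720583531436334249 = -230663702889197984374290/5720583531436334249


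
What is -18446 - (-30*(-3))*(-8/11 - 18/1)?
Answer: -184366/11 ≈ -16761.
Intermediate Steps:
-18446 - (-30*(-3))*(-8/11 - 18/1) = -18446 - 90*(-8*1/11 - 18*1) = -18446 - 90*(-8/11 - 18) = -18446 - 90*(-206)/11 = -18446 - 1*(-18540/11) = -18446 + 18540/11 = -184366/11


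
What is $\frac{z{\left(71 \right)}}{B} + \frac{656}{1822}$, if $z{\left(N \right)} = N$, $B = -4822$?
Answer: $\frac{1516935}{4392842} \approx 0.34532$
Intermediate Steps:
$\frac{z{\left(71 \right)}}{B} + \frac{656}{1822} = \frac{71}{-4822} + \frac{656}{1822} = 71 \left(- \frac{1}{4822}\right) + 656 \cdot \frac{1}{1822} = - \frac{71}{4822} + \frac{328}{911} = \frac{1516935}{4392842}$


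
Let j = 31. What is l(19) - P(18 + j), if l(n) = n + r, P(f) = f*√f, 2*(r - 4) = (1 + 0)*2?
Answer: -319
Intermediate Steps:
r = 5 (r = 4 + ((1 + 0)*2)/2 = 4 + (1*2)/2 = 4 + (½)*2 = 4 + 1 = 5)
P(f) = f^(3/2)
l(n) = 5 + n (l(n) = n + 5 = 5 + n)
l(19) - P(18 + j) = (5 + 19) - (18 + 31)^(3/2) = 24 - 49^(3/2) = 24 - 1*343 = 24 - 343 = -319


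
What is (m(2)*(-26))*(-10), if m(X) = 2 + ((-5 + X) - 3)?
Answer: -1040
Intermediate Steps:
m(X) = -6 + X (m(X) = 2 + (-8 + X) = -6 + X)
(m(2)*(-26))*(-10) = ((-6 + 2)*(-26))*(-10) = -4*(-26)*(-10) = 104*(-10) = -1040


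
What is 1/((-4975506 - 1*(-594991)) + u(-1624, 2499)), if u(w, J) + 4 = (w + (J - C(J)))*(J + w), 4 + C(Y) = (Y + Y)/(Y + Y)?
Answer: -1/3612269 ≈ -2.7683e-7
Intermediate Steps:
C(Y) = -3 (C(Y) = -4 + (Y + Y)/(Y + Y) = -4 + (2*Y)/((2*Y)) = -4 + (2*Y)*(1/(2*Y)) = -4 + 1 = -3)
u(w, J) = -4 + (J + w)*(3 + J + w) (u(w, J) = -4 + (w + (J - 1*(-3)))*(J + w) = -4 + (w + (J + 3))*(J + w) = -4 + (w + (3 + J))*(J + w) = -4 + (3 + J + w)*(J + w) = -4 + (J + w)*(3 + J + w))
1/((-4975506 - 1*(-594991)) + u(-1624, 2499)) = 1/((-4975506 - 1*(-594991)) + (-4 + 2499² + (-1624)² + 3*2499 + 3*(-1624) + 2*2499*(-1624))) = 1/((-4975506 + 594991) + (-4 + 6245001 + 2637376 + 7497 - 4872 - 8116752)) = 1/(-4380515 + 768246) = 1/(-3612269) = -1/3612269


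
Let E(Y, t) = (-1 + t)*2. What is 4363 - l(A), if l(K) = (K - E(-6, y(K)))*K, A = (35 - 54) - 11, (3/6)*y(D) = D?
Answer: 7123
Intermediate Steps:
y(D) = 2*D
E(Y, t) = -2 + 2*t
A = -30 (A = -19 - 11 = -30)
l(K) = K*(2 - 3*K) (l(K) = (K - (-2 + 2*(2*K)))*K = (K - (-2 + 4*K))*K = (K + (2 - 4*K))*K = (2 - 3*K)*K = K*(2 - 3*K))
4363 - l(A) = 4363 - (-30)*(2 - 3*(-30)) = 4363 - (-30)*(2 + 90) = 4363 - (-30)*92 = 4363 - 1*(-2760) = 4363 + 2760 = 7123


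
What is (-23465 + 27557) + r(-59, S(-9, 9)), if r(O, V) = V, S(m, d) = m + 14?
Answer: 4097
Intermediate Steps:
S(m, d) = 14 + m
(-23465 + 27557) + r(-59, S(-9, 9)) = (-23465 + 27557) + (14 - 9) = 4092 + 5 = 4097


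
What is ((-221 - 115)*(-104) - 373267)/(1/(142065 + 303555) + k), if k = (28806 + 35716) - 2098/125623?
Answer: -18939362565046980/3611948449152583 ≈ -5.2435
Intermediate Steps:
k = 8105445108/125623 (k = 64522 - 2098*1/125623 = 64522 - 2098/125623 = 8105445108/125623 ≈ 64522.)
((-221 - 115)*(-104) - 373267)/(1/(142065 + 303555) + k) = ((-221 - 115)*(-104) - 373267)/(1/(142065 + 303555) + 8105445108/125623) = (-336*(-104) - 373267)/(1/445620 + 8105445108/125623) = (34944 - 373267)/(1/445620 + 8105445108/125623) = -338323/3611948449152583/55980121260 = -338323*55980121260/3611948449152583 = -18939362565046980/3611948449152583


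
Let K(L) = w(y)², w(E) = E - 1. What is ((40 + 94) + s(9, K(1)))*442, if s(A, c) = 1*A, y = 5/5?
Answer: 63206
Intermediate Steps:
y = 1 (y = 5*(⅕) = 1)
w(E) = -1 + E
K(L) = 0 (K(L) = (-1 + 1)² = 0² = 0)
s(A, c) = A
((40 + 94) + s(9, K(1)))*442 = ((40 + 94) + 9)*442 = (134 + 9)*442 = 143*442 = 63206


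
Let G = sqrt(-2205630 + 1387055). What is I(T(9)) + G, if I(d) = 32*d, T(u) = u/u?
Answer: 32 + 5*I*sqrt(32743) ≈ 32.0 + 904.75*I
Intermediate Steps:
T(u) = 1
G = 5*I*sqrt(32743) (G = sqrt(-818575) = 5*I*sqrt(32743) ≈ 904.75*I)
I(T(9)) + G = 32*1 + 5*I*sqrt(32743) = 32 + 5*I*sqrt(32743)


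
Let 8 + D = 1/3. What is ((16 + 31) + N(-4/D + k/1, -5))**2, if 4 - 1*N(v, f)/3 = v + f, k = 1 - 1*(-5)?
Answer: 1567504/529 ≈ 2963.1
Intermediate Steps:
D = -23/3 (D = -8 + 1/3 = -23/3 ≈ -7.6667)
k = 6 (k = 1 + 5 = 6)
N(v, f) = 12 - 3*f - 3*v (N(v, f) = 12 - 3*(v + f) = 12 - 3*(f + v) = 12 + (-3*f - 3*v) = 12 - 3*f - 3*v)
((16 + 31) + N(-4/D + k/1, -5))**2 = ((16 + 31) + (12 - 3*(-5) - 3*(-4/(-23/3) + 6/1)))**2 = (47 + (12 + 15 - 3*(-4*(-3/23) + 6*1)))**2 = (47 + (12 + 15 - 3*(12/23 + 6)))**2 = (47 + (12 + 15 - 3*150/23))**2 = (47 + (12 + 15 - 450/23))**2 = (47 + 171/23)**2 = (1252/23)**2 = 1567504/529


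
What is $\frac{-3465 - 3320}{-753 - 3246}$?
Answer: $\frac{6785}{3999} \approx 1.6967$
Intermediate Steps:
$\frac{-3465 - 3320}{-753 - 3246} = - \frac{6785}{-3999} = \left(-6785\right) \left(- \frac{1}{3999}\right) = \frac{6785}{3999}$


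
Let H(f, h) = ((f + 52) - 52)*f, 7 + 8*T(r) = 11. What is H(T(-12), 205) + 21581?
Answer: 86325/4 ≈ 21581.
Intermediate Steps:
T(r) = ½ (T(r) = -7/8 + (⅛)*11 = -7/8 + 11/8 = ½)
H(f, h) = f² (H(f, h) = ((52 + f) - 52)*f = f*f = f²)
H(T(-12), 205) + 21581 = (½)² + 21581 = ¼ + 21581 = 86325/4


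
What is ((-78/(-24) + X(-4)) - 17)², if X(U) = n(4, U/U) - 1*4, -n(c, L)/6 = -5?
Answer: 2401/16 ≈ 150.06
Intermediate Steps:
n(c, L) = 30 (n(c, L) = -6*(-5) = 30)
X(U) = 26 (X(U) = 30 - 1*4 = 30 - 4 = 26)
((-78/(-24) + X(-4)) - 17)² = ((-78/(-24) + 26) - 17)² = ((-78*(-1/24) + 26) - 17)² = ((13/4 + 26) - 17)² = (117/4 - 17)² = (49/4)² = 2401/16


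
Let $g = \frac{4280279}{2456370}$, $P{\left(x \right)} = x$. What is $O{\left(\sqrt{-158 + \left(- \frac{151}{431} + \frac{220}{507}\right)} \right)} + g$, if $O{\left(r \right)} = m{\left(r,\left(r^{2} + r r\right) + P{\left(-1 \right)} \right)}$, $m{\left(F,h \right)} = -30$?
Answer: $- \frac{69410821}{2456370} \approx -28.257$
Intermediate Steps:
$O{\left(r \right)} = -30$
$g = \frac{4280279}{2456370}$ ($g = 4280279 \cdot \frac{1}{2456370} = \frac{4280279}{2456370} \approx 1.7425$)
$O{\left(\sqrt{-158 + \left(- \frac{151}{431} + \frac{220}{507}\right)} \right)} + g = -30 + \frac{4280279}{2456370} = - \frac{69410821}{2456370}$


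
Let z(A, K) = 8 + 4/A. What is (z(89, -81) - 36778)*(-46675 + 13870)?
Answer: 107355215430/89 ≈ 1.2062e+9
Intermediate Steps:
(z(89, -81) - 36778)*(-46675 + 13870) = ((8 + 4/89) - 36778)*(-46675 + 13870) = ((8 + 4*(1/89)) - 36778)*(-32805) = ((8 + 4/89) - 36778)*(-32805) = (716/89 - 36778)*(-32805) = -3272526/89*(-32805) = 107355215430/89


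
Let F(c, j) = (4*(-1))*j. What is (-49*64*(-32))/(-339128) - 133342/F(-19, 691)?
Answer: 2808914553/58584362 ≈ 47.946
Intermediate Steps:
F(c, j) = -4*j
(-49*64*(-32))/(-339128) - 133342/F(-19, 691) = (-49*64*(-32))/(-339128) - 133342/((-4*691)) = -3136*(-32)*(-1/339128) - 133342/(-2764) = 100352*(-1/339128) - 133342*(-1/2764) = -12544/42391 + 66671/1382 = 2808914553/58584362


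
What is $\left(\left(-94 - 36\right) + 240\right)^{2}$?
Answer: $12100$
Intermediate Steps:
$\left(\left(-94 - 36\right) + 240\right)^{2} = \left(-130 + 240\right)^{2} = 110^{2} = 12100$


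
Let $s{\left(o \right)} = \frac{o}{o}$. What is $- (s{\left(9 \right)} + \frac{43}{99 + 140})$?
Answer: $- \frac{282}{239} \approx -1.1799$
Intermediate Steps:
$s{\left(o \right)} = 1$
$- (s{\left(9 \right)} + \frac{43}{99 + 140}) = - (1 + \frac{43}{99 + 140}) = - (1 + \frac{43}{239}) = \left(-1\right) \frac{282}{239} = - \frac{282}{239}$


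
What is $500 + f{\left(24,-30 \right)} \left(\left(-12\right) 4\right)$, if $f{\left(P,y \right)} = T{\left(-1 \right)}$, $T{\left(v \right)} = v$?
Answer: $548$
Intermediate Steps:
$f{\left(P,y \right)} = -1$
$500 + f{\left(24,-30 \right)} \left(\left(-12\right) 4\right) = 500 - \left(-12\right) 4 = 500 - -48 = 500 + 48 = 548$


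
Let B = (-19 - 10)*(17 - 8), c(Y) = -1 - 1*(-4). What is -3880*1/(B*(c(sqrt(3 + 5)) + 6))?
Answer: 3880/2349 ≈ 1.6518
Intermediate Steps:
c(Y) = 3 (c(Y) = -1 + 4 = 3)
B = -261 (B = -29*9 = -261)
-3880*1/(B*(c(sqrt(3 + 5)) + 6)) = -3880*(-1/(261*(3 + 6))) = -3880/(9*(-261)) = -3880/(-2349) = -3880*(-1/2349) = 3880/2349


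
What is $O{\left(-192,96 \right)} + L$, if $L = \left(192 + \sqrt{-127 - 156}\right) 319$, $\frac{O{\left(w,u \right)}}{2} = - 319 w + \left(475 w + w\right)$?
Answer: $960 + 319 i \sqrt{283} \approx 960.0 + 5366.4 i$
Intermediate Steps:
$O{\left(w,u \right)} = 314 w$ ($O{\left(w,u \right)} = 2 \left(- 319 w + \left(475 w + w\right)\right) = 2 \left(- 319 w + 476 w\right) = 2 \cdot 157 w = 314 w$)
$L = 61248 + 319 i \sqrt{283}$ ($L = \left(192 + \sqrt{-283}\right) 319 = \left(192 + i \sqrt{283}\right) 319 = 61248 + 319 i \sqrt{283} \approx 61248.0 + 5366.4 i$)
$O{\left(-192,96 \right)} + L = 314 \left(-192\right) + \left(61248 + 319 i \sqrt{283}\right) = -60288 + \left(61248 + 319 i \sqrt{283}\right) = 960 + 319 i \sqrt{283}$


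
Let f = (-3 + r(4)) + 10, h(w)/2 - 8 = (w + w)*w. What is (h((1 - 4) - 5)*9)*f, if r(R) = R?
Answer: 26928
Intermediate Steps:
h(w) = 16 + 4*w² (h(w) = 16 + 2*((w + w)*w) = 16 + 2*((2*w)*w) = 16 + 2*(2*w²) = 16 + 4*w²)
f = 11 (f = (-3 + 4) + 10 = 1 + 10 = 11)
(h((1 - 4) - 5)*9)*f = ((16 + 4*((1 - 4) - 5)²)*9)*11 = ((16 + 4*(-3 - 5)²)*9)*11 = ((16 + 4*(-8)²)*9)*11 = ((16 + 4*64)*9)*11 = ((16 + 256)*9)*11 = (272*9)*11 = 2448*11 = 26928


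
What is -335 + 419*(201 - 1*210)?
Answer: -4106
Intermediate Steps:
-335 + 419*(201 - 1*210) = -335 + 419*(201 - 210) = -335 + 419*(-9) = -335 - 3771 = -4106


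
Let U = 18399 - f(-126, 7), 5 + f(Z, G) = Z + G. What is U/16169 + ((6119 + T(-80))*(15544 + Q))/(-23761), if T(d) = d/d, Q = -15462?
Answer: -7674125957/384191609 ≈ -19.975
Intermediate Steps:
T(d) = 1
f(Z, G) = -5 + G + Z (f(Z, G) = -5 + (Z + G) = -5 + (G + Z) = -5 + G + Z)
U = 18523 (U = 18399 - (-5 + 7 - 126) = 18399 - 1*(-124) = 18399 + 124 = 18523)
U/16169 + ((6119 + T(-80))*(15544 + Q))/(-23761) = 18523/16169 + ((6119 + 1)*(15544 - 15462))/(-23761) = 18523*(1/16169) + (6120*82)*(-1/23761) = 18523/16169 + 501840*(-1/23761) = 18523/16169 - 501840/23761 = -7674125957/384191609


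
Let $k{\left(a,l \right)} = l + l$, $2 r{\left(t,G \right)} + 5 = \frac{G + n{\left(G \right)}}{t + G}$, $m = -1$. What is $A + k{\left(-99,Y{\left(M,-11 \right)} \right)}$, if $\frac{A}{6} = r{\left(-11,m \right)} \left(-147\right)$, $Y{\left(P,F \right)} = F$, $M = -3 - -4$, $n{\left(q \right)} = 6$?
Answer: $\frac{9467}{4} \approx 2366.8$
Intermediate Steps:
$M = 1$ ($M = -3 + 4 = 1$)
$r{\left(t,G \right)} = - \frac{5}{2} + \frac{6 + G}{2 \left(G + t\right)}$ ($r{\left(t,G \right)} = - \frac{5}{2} + \frac{\left(G + 6\right) \frac{1}{t + G}}{2} = - \frac{5}{2} + \frac{\left(6 + G\right) \frac{1}{G + t}}{2} = - \frac{5}{2} + \frac{\frac{1}{G + t} \left(6 + G\right)}{2} = - \frac{5}{2} + \frac{6 + G}{2 \left(G + t\right)}$)
$A = \frac{9555}{4}$ ($A = 6 \frac{3 - -2 - - \frac{55}{2}}{-1 - 11} \left(-147\right) = 6 \frac{3 + 2 + \frac{55}{2}}{-12} \left(-147\right) = 6 \left(- \frac{1}{12}\right) \frac{65}{2} \left(-147\right) = 6 \left(\left(- \frac{65}{24}\right) \left(-147\right)\right) = 6 \cdot \frac{3185}{8} = \frac{9555}{4} \approx 2388.8$)
$k{\left(a,l \right)} = 2 l$
$A + k{\left(-99,Y{\left(M,-11 \right)} \right)} = \frac{9555}{4} + 2 \left(-11\right) = \frac{9555}{4} - 22 = \frac{9467}{4}$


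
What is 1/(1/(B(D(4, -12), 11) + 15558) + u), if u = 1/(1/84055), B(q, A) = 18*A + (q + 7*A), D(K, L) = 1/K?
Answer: 63333/5323455319 ≈ 1.1897e-5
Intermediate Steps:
B(q, A) = q + 25*A
u = 84055 (u = 1/(1/84055) = 84055)
1/(1/(B(D(4, -12), 11) + 15558) + u) = 1/(1/((1/4 + 25*11) + 15558) + 84055) = 1/(1/((¼ + 275) + 15558) + 84055) = 1/(1/(1101/4 + 15558) + 84055) = 1/(1/(63333/4) + 84055) = 1/(4/63333 + 84055) = 1/(5323455319/63333) = 63333/5323455319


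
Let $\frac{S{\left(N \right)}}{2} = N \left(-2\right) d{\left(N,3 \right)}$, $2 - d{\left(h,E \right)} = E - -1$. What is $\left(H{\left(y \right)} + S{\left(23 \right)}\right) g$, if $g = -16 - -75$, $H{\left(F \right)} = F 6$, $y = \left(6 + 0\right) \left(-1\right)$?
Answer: $8732$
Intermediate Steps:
$y = -6$ ($y = 6 \left(-1\right) = -6$)
$d{\left(h,E \right)} = 1 - E$ ($d{\left(h,E \right)} = 2 - \left(E - -1\right) = 2 - \left(E + 1\right) = 2 - \left(1 + E\right) = 1 - E$)
$H{\left(F \right)} = 6 F$
$S{\left(N \right)} = 8 N$ ($S{\left(N \right)} = 2 N \left(-2\right) \left(1 - 3\right) = 2 - 2 N \left(1 - 3\right) = 2 - 2 N \left(-2\right) = 2 \cdot 4 N = 8 N$)
$g = 59$ ($g = -16 + 75 = 59$)
$\left(H{\left(y \right)} + S{\left(23 \right)}\right) g = \left(6 \left(-6\right) + 8 \cdot 23\right) 59 = \left(-36 + 184\right) 59 = 148 \cdot 59 = 8732$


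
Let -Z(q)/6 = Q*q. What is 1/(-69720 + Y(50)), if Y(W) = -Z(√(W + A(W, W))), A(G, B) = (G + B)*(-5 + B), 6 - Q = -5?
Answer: -83/5763165 - 11*√182/161368620 ≈ -1.5321e-5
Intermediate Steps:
Q = 11 (Q = 6 - 1*(-5) = 6 + 5 = 11)
A(G, B) = (-5 + B)*(B + G) (A(G, B) = (B + G)*(-5 + B) = (-5 + B)*(B + G))
Z(q) = -66*q
Y(W) = 66*√(-9*W + 2*W²) (Y(W) = -(-66)*√(W + (W² - 5*W - 5*W + W*W)) = -(-66)*√(W + (W² - 5*W - 5*W + W²)) = -(-66)*√(W + (-10*W + 2*W²)) = -(-66)*√(-9*W + 2*W²) = 66*√(-9*W + 2*W²))
1/(-69720 + Y(50)) = 1/(-69720 + 66*√(50*(-9 + 2*50))) = 1/(-69720 + 66*√(50*(-9 + 100))) = 1/(-69720 + 66*√(50*91)) = 1/(-69720 + 66*√4550) = 1/(-69720 + 66*(5*√182)) = 1/(-69720 + 330*√182)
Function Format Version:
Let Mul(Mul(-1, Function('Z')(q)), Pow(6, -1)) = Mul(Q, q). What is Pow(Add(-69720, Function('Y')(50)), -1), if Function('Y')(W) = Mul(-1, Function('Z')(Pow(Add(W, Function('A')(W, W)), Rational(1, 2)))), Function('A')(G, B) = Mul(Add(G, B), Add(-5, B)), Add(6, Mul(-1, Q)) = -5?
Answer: Add(Rational(-83, 5763165), Mul(Rational(-11, 161368620), Pow(182, Rational(1, 2)))) ≈ -1.5321e-5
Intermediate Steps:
Q = 11 (Q = Add(6, Mul(-1, -5)) = Add(6, 5) = 11)
Function('A')(G, B) = Mul(Add(-5, B), Add(B, G)) (Function('A')(G, B) = Mul(Add(B, G), Add(-5, B)) = Mul(Add(-5, B), Add(B, G)))
Function('Z')(q) = Mul(-66, q) (Function('Z')(q) = Mul(-6, Mul(11, q)) = Mul(-66, q))
Function('Y')(W) = Mul(66, Pow(Add(Mul(-9, W), Mul(2, Pow(W, 2))), Rational(1, 2))) (Function('Y')(W) = Mul(-1, Mul(-66, Pow(Add(W, Add(Pow(W, 2), Mul(-5, W), Mul(-5, W), Mul(W, W))), Rational(1, 2)))) = Mul(-1, Mul(-66, Pow(Add(W, Add(Pow(W, 2), Mul(-5, W), Mul(-5, W), Pow(W, 2))), Rational(1, 2)))) = Mul(-1, Mul(-66, Pow(Add(W, Add(Mul(-10, W), Mul(2, Pow(W, 2)))), Rational(1, 2)))) = Mul(-1, Mul(-66, Pow(Add(Mul(-9, W), Mul(2, Pow(W, 2))), Rational(1, 2)))) = Mul(66, Pow(Add(Mul(-9, W), Mul(2, Pow(W, 2))), Rational(1, 2))))
Pow(Add(-69720, Function('Y')(50)), -1) = Pow(Add(-69720, Mul(66, Pow(Mul(50, Add(-9, Mul(2, 50))), Rational(1, 2)))), -1) = Pow(Add(-69720, Mul(66, Pow(Mul(50, Add(-9, 100)), Rational(1, 2)))), -1) = Pow(Add(-69720, Mul(66, Pow(Mul(50, 91), Rational(1, 2)))), -1) = Pow(Add(-69720, Mul(66, Pow(4550, Rational(1, 2)))), -1) = Pow(Add(-69720, Mul(66, Mul(5, Pow(182, Rational(1, 2))))), -1) = Pow(Add(-69720, Mul(330, Pow(182, Rational(1, 2)))), -1)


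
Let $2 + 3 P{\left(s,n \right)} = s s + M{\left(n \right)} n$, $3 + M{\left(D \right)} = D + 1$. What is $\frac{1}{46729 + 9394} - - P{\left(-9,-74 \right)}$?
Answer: $\frac{106689824}{56123} \approx 1901.0$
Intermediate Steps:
$M{\left(D \right)} = -2 + D$ ($M{\left(D \right)} = -3 + \left(D + 1\right) = -3 + \left(1 + D\right) = -2 + D$)
$P{\left(s,n \right)} = - \frac{2}{3} + \frac{s^{2}}{3} + \frac{n \left(-2 + n\right)}{3}$ ($P{\left(s,n \right)} = - \frac{2}{3} + \frac{s s + \left(-2 + n\right) n}{3} = - \frac{2}{3} + \frac{s^{2} + n \left(-2 + n\right)}{3} = - \frac{2}{3} + \left(\frac{s^{2}}{3} + \frac{n \left(-2 + n\right)}{3}\right) = - \frac{2}{3} + \frac{s^{2}}{3} + \frac{n \left(-2 + n\right)}{3}$)
$\frac{1}{46729 + 9394} - - P{\left(-9,-74 \right)} = \frac{1}{46729 + 9394} - - (- \frac{2}{3} + \frac{\left(-9\right)^{2}}{3} + \frac{1}{3} \left(-74\right) \left(-2 - 74\right)) = \frac{1}{56123} - - (- \frac{2}{3} + \frac{1}{3} \cdot 81 + \frac{1}{3} \left(-74\right) \left(-76\right)) = \frac{1}{56123} - - (- \frac{2}{3} + 27 + \frac{5624}{3}) = \frac{1}{56123} - \left(-1\right) 1901 = \frac{1}{56123} - -1901 = \frac{1}{56123} + 1901 = \frac{106689824}{56123}$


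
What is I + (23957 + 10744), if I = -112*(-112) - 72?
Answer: 47173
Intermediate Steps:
I = 12472 (I = 12544 - 72 = 12472)
I + (23957 + 10744) = 12472 + (23957 + 10744) = 12472 + 34701 = 47173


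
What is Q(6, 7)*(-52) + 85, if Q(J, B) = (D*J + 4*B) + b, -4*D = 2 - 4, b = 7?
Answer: -1891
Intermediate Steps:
D = ½ (D = -(2 - 4)/4 = -¼*(-2) = ½ ≈ 0.50000)
Q(J, B) = 7 + J/2 + 4*B (Q(J, B) = (J/2 + 4*B) + 7 = 7 + J/2 + 4*B)
Q(6, 7)*(-52) + 85 = (7 + (½)*6 + 4*7)*(-52) + 85 = (7 + 3 + 28)*(-52) + 85 = 38*(-52) + 85 = -1976 + 85 = -1891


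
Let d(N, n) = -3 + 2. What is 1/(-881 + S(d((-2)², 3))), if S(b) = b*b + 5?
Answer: -1/875 ≈ -0.0011429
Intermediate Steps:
d(N, n) = -1
S(b) = 5 + b² (S(b) = b² + 5 = 5 + b²)
1/(-881 + S(d((-2)², 3))) = 1/(-881 + (5 + (-1)²)) = 1/(-881 + (5 + 1)) = 1/(-881 + 6) = 1/(-875) = -1/875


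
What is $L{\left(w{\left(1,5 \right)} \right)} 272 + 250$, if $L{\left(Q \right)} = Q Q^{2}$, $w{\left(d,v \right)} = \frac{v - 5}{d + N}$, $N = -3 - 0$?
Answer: $250$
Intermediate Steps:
$N = -3$ ($N = -3 + 0 = -3$)
$w{\left(d,v \right)} = \frac{-5 + v}{-3 + d}$ ($w{\left(d,v \right)} = \frac{v - 5}{d - 3} = \frac{-5 + v}{-3 + d}$)
$L{\left(Q \right)} = Q^{3}$
$L{\left(w{\left(1,5 \right)} \right)} 272 + 250 = \left(\frac{-5 + 5}{-3 + 1}\right)^{3} \cdot 272 + 250 = \left(\frac{1}{-2} \cdot 0\right)^{3} \cdot 272 + 250 = \left(\left(- \frac{1}{2}\right) 0\right)^{3} \cdot 272 + 250 = 0^{3} \cdot 272 + 250 = 0 \cdot 272 + 250 = 0 + 250 = 250$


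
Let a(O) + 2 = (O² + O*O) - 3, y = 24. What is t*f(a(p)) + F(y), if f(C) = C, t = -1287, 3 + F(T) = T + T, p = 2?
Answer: -3816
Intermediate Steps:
F(T) = -3 + 2*T (F(T) = -3 + (T + T) = -3 + 2*T)
a(O) = -5 + 2*O² (a(O) = -2 + ((O² + O*O) - 3) = -2 + ((O² + O²) - 3) = -2 + (2*O² - 3) = -2 + (-3 + 2*O²) = -5 + 2*O²)
t*f(a(p)) + F(y) = -1287*(-5 + 2*2²) + (-3 + 2*24) = -1287*(-5 + 2*4) + (-3 + 48) = -1287*(-5 + 8) + 45 = -1287*3 + 45 = -3861 + 45 = -3816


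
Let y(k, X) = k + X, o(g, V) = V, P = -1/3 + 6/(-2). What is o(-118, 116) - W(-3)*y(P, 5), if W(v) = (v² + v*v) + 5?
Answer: 233/3 ≈ 77.667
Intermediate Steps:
P = -10/3 (P = -1*⅓ + 6*(-½) = -⅓ - 3 = -10/3 ≈ -3.3333)
W(v) = 5 + 2*v² (W(v) = (v² + v²) + 5 = 2*v² + 5 = 5 + 2*v²)
y(k, X) = X + k
o(-118, 116) - W(-3)*y(P, 5) = 116 - (5 + 2*(-3)²)*(5 - 10/3) = 116 - (5 + 2*9)*5/3 = 116 - (5 + 18)*5/3 = 116 - 23*5/3 = 116 - 1*115/3 = 116 - 115/3 = 233/3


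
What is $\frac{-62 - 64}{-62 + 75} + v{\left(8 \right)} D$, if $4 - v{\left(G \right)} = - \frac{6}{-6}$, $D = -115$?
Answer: $- \frac{4611}{13} \approx -354.69$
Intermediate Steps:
$v{\left(G \right)} = 3$ ($v{\left(G \right)} = 4 - - \frac{6}{-6} = 4 - \left(-6\right) \left(- \frac{1}{6}\right) = 4 - 1 = 3$)
$\frac{-62 - 64}{-62 + 75} + v{\left(8 \right)} D = \frac{-62 - 64}{-62 + 75} + 3 \left(-115\right) = - \frac{126}{13} - 345 = - \frac{4611}{13}$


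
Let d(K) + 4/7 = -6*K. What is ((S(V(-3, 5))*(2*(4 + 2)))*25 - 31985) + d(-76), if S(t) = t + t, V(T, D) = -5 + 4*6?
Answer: -140907/7 ≈ -20130.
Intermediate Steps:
V(T, D) = 19 (V(T, D) = -5 + 24 = 19)
S(t) = 2*t
d(K) = -4/7 - 6*K
((S(V(-3, 5))*(2*(4 + 2)))*25 - 31985) + d(-76) = (((2*19)*(2*(4 + 2)))*25 - 31985) + (-4/7 - 6*(-76)) = ((38*(2*6))*25 - 31985) + (-4/7 + 456) = ((38*12)*25 - 31985) + 3188/7 = (456*25 - 31985) + 3188/7 = (11400 - 31985) + 3188/7 = -20585 + 3188/7 = -140907/7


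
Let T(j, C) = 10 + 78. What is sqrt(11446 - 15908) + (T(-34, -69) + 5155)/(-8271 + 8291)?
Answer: 5243/20 + I*sqrt(4462) ≈ 262.15 + 66.798*I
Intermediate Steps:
T(j, C) = 88
sqrt(11446 - 15908) + (T(-34, -69) + 5155)/(-8271 + 8291) = sqrt(11446 - 15908) + (88 + 5155)/(-8271 + 8291) = sqrt(-4462) + 5243/20 = I*sqrt(4462) + 5243*(1/20) = I*sqrt(4462) + 5243/20 = 5243/20 + I*sqrt(4462)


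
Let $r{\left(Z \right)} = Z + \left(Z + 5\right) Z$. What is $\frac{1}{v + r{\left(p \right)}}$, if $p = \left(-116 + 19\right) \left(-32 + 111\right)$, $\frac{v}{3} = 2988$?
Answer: $\frac{1}{58684555} \approx 1.704 \cdot 10^{-8}$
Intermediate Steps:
$v = 8964$ ($v = 3 \cdot 2988 = 8964$)
$p = -7663$ ($p = \left(-97\right) 79 = -7663$)
$r{\left(Z \right)} = Z + Z \left(5 + Z\right)$ ($r{\left(Z \right)} = Z + \left(5 + Z\right) Z = Z + Z \left(5 + Z\right)$)
$\frac{1}{v + r{\left(p \right)}} = \frac{1}{8964 - 7663 \left(6 - 7663\right)} = \frac{1}{8964 - -58675591} = \frac{1}{8964 + 58675591} = \frac{1}{58684555}$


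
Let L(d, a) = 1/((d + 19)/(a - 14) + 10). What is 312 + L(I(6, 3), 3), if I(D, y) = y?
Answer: 2497/8 ≈ 312.13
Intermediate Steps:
L(d, a) = 1/(10 + (19 + d)/(-14 + a)) (L(d, a) = 1/((19 + d)/(-14 + a) + 10) = 1/(10 + (19 + d)/(-14 + a)))
312 + L(I(6, 3), 3) = 312 + (-14 + 3)/(-121 + 3 + 10*3) = 312 - 11/(-121 + 3 + 30) = 312 - 11/(-88) = 312 - 1/88*(-11) = 312 + ⅛ = 2497/8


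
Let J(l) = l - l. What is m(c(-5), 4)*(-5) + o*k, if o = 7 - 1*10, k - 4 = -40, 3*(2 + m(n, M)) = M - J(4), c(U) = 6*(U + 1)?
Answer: 334/3 ≈ 111.33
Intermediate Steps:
J(l) = 0
c(U) = 6 + 6*U (c(U) = 6*(1 + U) = 6 + 6*U)
m(n, M) = -2 + M/3 (m(n, M) = -2 + (M - 1*0)/3 = -2 + (M + 0)/3 = -2 + M/3)
k = -36 (k = 4 - 40 = -36)
o = -3 (o = 7 - 10 = -3)
m(c(-5), 4)*(-5) + o*k = (-2 + (1/3)*4)*(-5) - 3*(-36) = (-2 + 4/3)*(-5) + 108 = -2/3*(-5) + 108 = 10/3 + 108 = 334/3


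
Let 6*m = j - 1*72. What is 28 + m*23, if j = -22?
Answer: -997/3 ≈ -332.33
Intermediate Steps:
m = -47/3 (m = (-22 - 1*72)/6 = (-22 - 72)/6 = (1/6)*(-94) = -47/3 ≈ -15.667)
28 + m*23 = 28 - 47/3*23 = 28 - 1081/3 = -997/3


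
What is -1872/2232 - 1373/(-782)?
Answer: 22231/24242 ≈ 0.91704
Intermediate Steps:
-1872/2232 - 1373/(-782) = -1872*1/2232 - 1373*(-1/782) = -26/31 + 1373/782 = 22231/24242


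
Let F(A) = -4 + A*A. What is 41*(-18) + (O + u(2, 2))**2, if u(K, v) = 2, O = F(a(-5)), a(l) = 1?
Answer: -737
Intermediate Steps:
F(A) = -4 + A**2
O = -3 (O = -4 + 1**2 = -4 + 1 = -3)
41*(-18) + (O + u(2, 2))**2 = 41*(-18) + (-3 + 2)**2 = -738 + (-1)**2 = -738 + 1 = -737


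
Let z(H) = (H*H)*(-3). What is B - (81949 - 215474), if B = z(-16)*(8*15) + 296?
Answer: 41661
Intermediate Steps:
z(H) = -3*H² (z(H) = H²*(-3) = -3*H²)
B = -91864 (B = (-3*(-16)²)*(8*15) + 296 = -3*256*120 + 296 = -768*120 + 296 = -92160 + 296 = -91864)
B - (81949 - 215474) = -91864 - (81949 - 215474) = -91864 - 1*(-133525) = -91864 + 133525 = 41661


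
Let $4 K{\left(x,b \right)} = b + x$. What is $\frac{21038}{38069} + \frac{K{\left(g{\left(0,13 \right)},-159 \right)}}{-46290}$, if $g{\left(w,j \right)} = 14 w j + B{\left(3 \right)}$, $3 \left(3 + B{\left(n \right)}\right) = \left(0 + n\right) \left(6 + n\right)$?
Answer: $\frac{1300406879}{2349618680} \approx 0.55345$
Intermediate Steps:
$B{\left(n \right)} = -3 + \frac{n \left(6 + n\right)}{3}$ ($B{\left(n \right)} = -3 + \frac{\left(0 + n\right) \left(6 + n\right)}{3} = -3 + \frac{n \left(6 + n\right)}{3}$)
$g{\left(w,j \right)} = 6 + 14 j w$ ($g{\left(w,j \right)} = 14 w j + \left(-3 + 2 \cdot 3 + \frac{3^{2}}{3}\right) = 14 j w + \left(-3 + 6 + \frac{1}{3} \cdot 9\right) = 14 j w + \left(-3 + 6 + 3\right) = 14 j w + 6 = 6 + 14 j w$)
$K{\left(x,b \right)} = \frac{b}{4} + \frac{x}{4}$ ($K{\left(x,b \right)} = \frac{b + x}{4} = \frac{b}{4} + \frac{x}{4}$)
$\frac{21038}{38069} + \frac{K{\left(g{\left(0,13 \right)},-159 \right)}}{-46290} = \frac{21038}{38069} + \frac{\frac{1}{4} \left(-159\right) + \frac{6 + 14 \cdot 13 \cdot 0}{4}}{-46290} = 21038 \cdot \frac{1}{38069} + \left(- \frac{159}{4} + \frac{6 + 0}{4}\right) \left(- \frac{1}{46290}\right) = \frac{21038}{38069} + \left(- \frac{159}{4} + \frac{1}{4} \cdot 6\right) \left(- \frac{1}{46290}\right) = \frac{21038}{38069} + \left(- \frac{159}{4} + \frac{3}{2}\right) \left(- \frac{1}{46290}\right) = \frac{21038}{38069} - - \frac{51}{61720} = \frac{21038}{38069} + \frac{51}{61720} = \frac{1300406879}{2349618680}$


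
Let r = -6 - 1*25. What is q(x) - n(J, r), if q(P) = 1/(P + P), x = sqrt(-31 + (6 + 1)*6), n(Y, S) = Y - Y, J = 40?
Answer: sqrt(11)/22 ≈ 0.15076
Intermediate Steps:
r = -31 (r = -6 - 25 = -31)
n(Y, S) = 0
x = sqrt(11) (x = sqrt(-31 + 7*6) = sqrt(-31 + 42) = sqrt(11) ≈ 3.3166)
q(P) = 1/(2*P)
q(x) - n(J, r) = 1/(2*(sqrt(11))) - 1*0 = (sqrt(11)/11)/2 + 0 = sqrt(11)/22 + 0 = sqrt(11)/22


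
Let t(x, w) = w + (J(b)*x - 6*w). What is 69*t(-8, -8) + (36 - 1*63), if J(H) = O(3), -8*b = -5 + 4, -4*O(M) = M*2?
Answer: 3561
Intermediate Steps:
O(M) = -M/2 (O(M) = -M*2/4 = -M/2)
b = ⅛ (b = -(-5 + 4)/8 = -⅛*(-1) = ⅛ ≈ 0.12500)
J(H) = -3/2 (J(H) = -½*3 = -3/2)
t(x, w) = -5*w - 3*x/2 (t(x, w) = w + (-3*x/2 - 6*w) = w + (-6*w - 3*x/2) = -5*w - 3*x/2)
69*t(-8, -8) + (36 - 1*63) = 69*(-5*(-8) - 3/2*(-8)) + (36 - 1*63) = 69*(40 + 12) + (36 - 63) = 69*52 - 27 = 3588 - 27 = 3561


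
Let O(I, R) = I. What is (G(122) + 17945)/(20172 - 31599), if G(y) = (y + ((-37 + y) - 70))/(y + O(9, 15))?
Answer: -783644/498979 ≈ -1.5705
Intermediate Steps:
G(y) = (-107 + 2*y)/(9 + y) (G(y) = (y + ((-37 + y) - 70))/(y + 9) = (y + (-107 + y))/(9 + y) = (-107 + 2*y)/(9 + y))
(G(122) + 17945)/(20172 - 31599) = ((-107 + 2*122)/(9 + 122) + 17945)/(20172 - 31599) = ((-107 + 244)/131 + 17945)/(-11427) = ((1/131)*137 + 17945)*(-1/11427) = (137/131 + 17945)*(-1/11427) = (2350932/131)*(-1/11427) = -783644/498979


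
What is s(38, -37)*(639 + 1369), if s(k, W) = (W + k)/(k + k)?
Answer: 502/19 ≈ 26.421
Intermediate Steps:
s(k, W) = (W + k)/(2*k) (s(k, W) = (W + k)/((2*k)) = (W + k)*(1/(2*k)) = (W + k)/(2*k))
s(38, -37)*(639 + 1369) = ((½)*(-37 + 38)/38)*(639 + 1369) = ((½)*(1/38)*1)*2008 = (1/76)*2008 = 502/19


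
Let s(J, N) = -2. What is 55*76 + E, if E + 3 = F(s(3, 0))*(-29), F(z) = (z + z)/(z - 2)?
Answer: 4148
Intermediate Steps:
F(z) = 2*z/(-2 + z) (F(z) = (2*z)/(-2 + z) = 2*z/(-2 + z))
E = -32 (E = -3 + (2*(-2)/(-2 - 2))*(-29) = -3 + (2*(-2)/(-4))*(-29) = -3 + (2*(-2)*(-1/4))*(-29) = -3 + 1*(-29) = -3 - 29 = -32)
55*76 + E = 55*76 - 32 = 4180 - 32 = 4148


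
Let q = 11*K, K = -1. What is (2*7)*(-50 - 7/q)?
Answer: -7602/11 ≈ -691.09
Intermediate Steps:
q = -11 (q = 11*(-1) = -11)
(2*7)*(-50 - 7/q) = (2*7)*(-50 - 7/(-11)) = 14*(-50 - 7*(-1/11)) = 14*(-50 + 7/11) = 14*(-543/11) = -7602/11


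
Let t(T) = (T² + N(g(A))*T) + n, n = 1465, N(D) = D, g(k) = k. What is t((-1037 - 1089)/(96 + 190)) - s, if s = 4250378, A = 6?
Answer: -86885804022/20449 ≈ -4.2489e+6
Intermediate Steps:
t(T) = 1465 + T² + 6*T (t(T) = (T² + 6*T) + 1465 = 1465 + T² + 6*T)
t((-1037 - 1089)/(96 + 190)) - s = (1465 + ((-1037 - 1089)/(96 + 190))² + 6*((-1037 - 1089)/(96 + 190))) - 1*4250378 = (1465 + (-2126/286)² + 6*(-2126/286)) - 4250378 = (1465 + (-2126*1/286)² + 6*(-2126*1/286)) - 4250378 = (1465 + (-1063/143)² + 6*(-1063/143)) - 4250378 = (1465 + 1129969/20449 - 6378/143) - 4250378 = 30175700/20449 - 4250378 = -86885804022/20449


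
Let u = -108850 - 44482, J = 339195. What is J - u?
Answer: 492527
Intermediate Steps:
u = -153332
J - u = 339195 - 1*(-153332) = 339195 + 153332 = 492527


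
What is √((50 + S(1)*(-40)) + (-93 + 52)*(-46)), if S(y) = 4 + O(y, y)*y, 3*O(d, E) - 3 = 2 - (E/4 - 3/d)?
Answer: √15054/3 ≈ 40.898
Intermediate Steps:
O(d, E) = 5/3 + 1/d - E/12 (O(d, E) = 1 + (2 - (E/4 - 3/d))/3 = 1 + (2 - (-3/d + E/4))/3 = 1 + (2 + (3/d - E/4))/3 = 1 + (2 + 3/d - E/4)/3 = 1 + (⅔ + 1/d - E/12) = 5/3 + 1/d - E/12)
S(y) = 5 - y*(-20 + y)/12 (S(y) = 4 + ((12 - y*(-20 + y))/(12*y))*y = 4 + (1 - y*(-20 + y)/12) = 5 - y*(-20 + y)/12)
√((50 + S(1)*(-40)) + (-93 + 52)*(-46)) = √((50 + (5 - 1/12*1*(-20 + 1))*(-40)) + (-93 + 52)*(-46)) = √((50 + (5 - 1/12*1*(-19))*(-40)) - 41*(-46)) = √((50 + (5 + 19/12)*(-40)) + 1886) = √((50 + (79/12)*(-40)) + 1886) = √((50 - 790/3) + 1886) = √(-640/3 + 1886) = √(5018/3) = √15054/3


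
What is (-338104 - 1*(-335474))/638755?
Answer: -526/127751 ≈ -0.0041174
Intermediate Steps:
(-338104 - 1*(-335474))/638755 = (-338104 + 335474)*(1/638755) = -2630*1/638755 = -526/127751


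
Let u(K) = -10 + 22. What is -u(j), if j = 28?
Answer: -12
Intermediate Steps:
u(K) = 12
-u(j) = -1*12 = -12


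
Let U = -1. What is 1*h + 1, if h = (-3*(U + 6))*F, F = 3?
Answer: -44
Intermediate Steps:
h = -45 (h = -3*(-1 + 6)*3 = -3*5*3 = -15*3 = -45)
1*h + 1 = 1*(-45) + 1 = -45 + 1 = -44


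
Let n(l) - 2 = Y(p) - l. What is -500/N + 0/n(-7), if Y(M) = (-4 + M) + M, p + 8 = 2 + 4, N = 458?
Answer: -250/229 ≈ -1.0917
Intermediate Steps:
p = -2 (p = -8 + (2 + 4) = -8 + 6 = -2)
Y(M) = -4 + 2*M
n(l) = -6 - l (n(l) = 2 + ((-4 + 2*(-2)) - l) = 2 + ((-4 - 4) - l) = 2 + (-8 - l) = -6 - l)
-500/N + 0/n(-7) = -500/458 + 0/(-6 - 1*(-7)) = -500*1/458 + 0/(-6 + 7) = -250/229 + 0/1 = -250/229 + 0*1 = -250/229 + 0 = -250/229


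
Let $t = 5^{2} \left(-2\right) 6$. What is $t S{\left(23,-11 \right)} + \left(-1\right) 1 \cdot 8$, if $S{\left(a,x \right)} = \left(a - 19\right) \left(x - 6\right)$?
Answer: $20392$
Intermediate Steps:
$t = -300$ ($t = 25 \left(-2\right) 6 = \left(-50\right) 6 = -300$)
$S{\left(a,x \right)} = \left(-19 + a\right) \left(-6 + x\right)$
$t S{\left(23,-11 \right)} + \left(-1\right) 1 \cdot 8 = - 300 \left(114 - -209 - 138 + 23 \left(-11\right)\right) + \left(-1\right) 1 \cdot 8 = - 300 \left(114 + 209 - 138 - 253\right) - 8 = \left(-300\right) \left(-68\right) - 8 = 20400 - 8 = 20392$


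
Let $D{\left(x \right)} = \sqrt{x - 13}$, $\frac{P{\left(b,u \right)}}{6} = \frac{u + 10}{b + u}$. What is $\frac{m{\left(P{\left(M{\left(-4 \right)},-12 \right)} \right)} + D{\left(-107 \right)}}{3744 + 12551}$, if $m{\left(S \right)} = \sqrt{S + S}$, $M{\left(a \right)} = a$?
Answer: $\frac{\sqrt{6}}{32590} + \frac{2 i \sqrt{30}}{16295} \approx 7.5161 \cdot 10^{-5} + 0.00067226 i$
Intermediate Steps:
$P{\left(b,u \right)} = \frac{6 \left(10 + u\right)}{b + u}$ ($P{\left(b,u \right)} = 6 \frac{u + 10}{b + u} = 6 \frac{10 + u}{b + u} = \frac{6 \left(10 + u\right)}{b + u}$)
$m{\left(S \right)} = \sqrt{2} \sqrt{S}$ ($m{\left(S \right)} = \sqrt{2 S} = \sqrt{2} \sqrt{S}$)
$D{\left(x \right)} = \sqrt{-13 + x}$
$\frac{m{\left(P{\left(M{\left(-4 \right)},-12 \right)} \right)} + D{\left(-107 \right)}}{3744 + 12551} = \frac{\sqrt{2} \sqrt{\frac{6 \left(10 - 12\right)}{-4 - 12}} + \sqrt{-13 - 107}}{3744 + 12551} = \frac{\sqrt{2} \sqrt{6 \frac{1}{-16} \left(-2\right)} + \sqrt{-120}}{16295} = \left(\sqrt{2} \sqrt{6 \left(- \frac{1}{16}\right) \left(-2\right)} + 2 i \sqrt{30}\right) \frac{1}{16295} = \left(\sqrt{2} \sqrt{\frac{3}{4}} + 2 i \sqrt{30}\right) \frac{1}{16295} = \left(\sqrt{2} \frac{\sqrt{3}}{2} + 2 i \sqrt{30}\right) \frac{1}{16295} = \left(\frac{\sqrt{6}}{2} + 2 i \sqrt{30}\right) \frac{1}{16295} = \frac{\sqrt{6}}{32590} + \frac{2 i \sqrt{30}}{16295}$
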